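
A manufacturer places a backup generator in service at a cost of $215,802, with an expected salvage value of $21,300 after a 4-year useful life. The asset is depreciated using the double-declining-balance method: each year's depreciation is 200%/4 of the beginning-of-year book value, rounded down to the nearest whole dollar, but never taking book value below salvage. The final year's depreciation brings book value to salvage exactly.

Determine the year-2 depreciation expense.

$53,950

Depreciable base = $215,802 − $21,300 = $194,502.
Year 1: ⌊$215,802 × 200%/4⌋ = $107,901. Book value $107,901.
Year 2: ⌊$107,901 × 200%/4⌋ = $53,950. Book value $53,951.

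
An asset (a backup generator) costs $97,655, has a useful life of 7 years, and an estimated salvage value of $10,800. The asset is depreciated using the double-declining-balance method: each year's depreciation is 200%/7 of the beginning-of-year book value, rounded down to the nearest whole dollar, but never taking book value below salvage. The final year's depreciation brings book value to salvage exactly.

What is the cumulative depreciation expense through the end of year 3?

$62,065

Depreciable base = $97,655 − $10,800 = $86,855.
Year 1: ⌊$97,655 × 200%/7⌋ = $27,901. Book value $69,754.
Year 2: ⌊$69,754 × 200%/7⌋ = $19,929. Book value $49,825.
Year 3: ⌊$49,825 × 200%/7⌋ = $14,235. Book value $35,590.
Accumulated through year 3 = $97,655 − $35,590 = $62,065.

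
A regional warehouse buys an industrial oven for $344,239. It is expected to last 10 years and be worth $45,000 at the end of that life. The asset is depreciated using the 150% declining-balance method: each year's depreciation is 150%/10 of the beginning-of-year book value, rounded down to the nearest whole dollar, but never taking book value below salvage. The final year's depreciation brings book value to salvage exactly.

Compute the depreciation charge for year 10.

$34,734

Depreciable base = $344,239 − $45,000 = $299,239.
Year 1: ⌊$344,239 × 150%/10⌋ = $51,635. Book value $292,604.
Year 2: ⌊$292,604 × 150%/10⌋ = $43,890. Book value $248,714.
Year 3: ⌊$248,714 × 150%/10⌋ = $37,307. Book value $211,407.
Year 4: ⌊$211,407 × 150%/10⌋ = $31,711. Book value $179,696.
Year 5: ⌊$179,696 × 150%/10⌋ = $26,954. Book value $152,742.
Year 6: ⌊$152,742 × 150%/10⌋ = $22,911. Book value $129,831.
Year 7: ⌊$129,831 × 150%/10⌋ = $19,474. Book value $110,357.
Year 8: ⌊$110,357 × 150%/10⌋ = $16,553. Book value $93,804.
Year 9: ⌊$93,804 × 150%/10⌋ = $14,070. Book value $79,734.
Year 10 (final): $79,734 − $45,000 = $34,734. Book value $45,000.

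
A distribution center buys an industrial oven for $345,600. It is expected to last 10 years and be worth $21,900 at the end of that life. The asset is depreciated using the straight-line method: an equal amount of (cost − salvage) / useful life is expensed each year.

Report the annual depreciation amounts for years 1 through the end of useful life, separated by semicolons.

$32,370; $32,370; $32,370; $32,370; $32,370; $32,370; $32,370; $32,370; $32,370; $32,370

Depreciable base = $345,600 − $21,900 = $323,700.
Annual expense = $323,700 / 10 = $32,370.
End of year 1: book value $313,230.
End of year 2: book value $280,860.
End of year 3: book value $248,490.
End of year 4: book value $216,120.
End of year 5: book value $183,750.
End of year 6: book value $151,380.
End of year 7: book value $119,010.
End of year 8: book value $86,640.
End of year 9: book value $54,270.
End of year 10: book value $21,900.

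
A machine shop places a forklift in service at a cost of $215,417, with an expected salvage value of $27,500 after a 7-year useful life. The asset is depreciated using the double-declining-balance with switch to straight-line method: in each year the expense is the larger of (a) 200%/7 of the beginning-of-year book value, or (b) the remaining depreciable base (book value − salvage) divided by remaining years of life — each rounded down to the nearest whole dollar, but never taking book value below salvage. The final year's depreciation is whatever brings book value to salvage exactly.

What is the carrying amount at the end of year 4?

$56,076

Depreciable base = $215,417 − $27,500 = $187,917.
Year 1: DB = ⌊$215,417 × 200%/7⌋ = $61,547; SL = ⌊$187,917/7⌋ = $26,845 → take DB $61,547. Book value $153,870.
Year 2: DB = ⌊$153,870 × 200%/7⌋ = $43,962; SL = ⌊$126,370/6⌋ = $21,061 → take DB $43,962. Book value $109,908.
Year 3: DB = ⌊$109,908 × 200%/7⌋ = $31,402; SL = ⌊$82,408/5⌋ = $16,481 → take DB $31,402. Book value $78,506.
Year 4: DB = ⌊$78,506 × 200%/7⌋ = $22,430; SL = ⌊$51,006/4⌋ = $12,751 → take DB $22,430. Book value $56,076.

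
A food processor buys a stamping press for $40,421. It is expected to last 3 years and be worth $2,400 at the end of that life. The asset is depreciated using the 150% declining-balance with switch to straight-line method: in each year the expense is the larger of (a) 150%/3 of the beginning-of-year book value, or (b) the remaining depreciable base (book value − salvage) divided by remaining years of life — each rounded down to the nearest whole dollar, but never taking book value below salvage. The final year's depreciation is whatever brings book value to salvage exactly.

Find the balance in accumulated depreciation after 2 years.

Depreciable base = $40,421 − $2,400 = $38,021.
Year 1: DB = ⌊$40,421 × 150%/3⌋ = $20,210; SL = ⌊$38,021/3⌋ = $12,673 → take DB $20,210. Book value $20,211.
Year 2: DB = ⌊$20,211 × 150%/3⌋ = $10,105; SL = ⌊$17,811/2⌋ = $8,905 → take DB $10,105. Book value $10,106.
Accumulated through year 2 = $40,421 − $10,106 = $30,315.

$30,315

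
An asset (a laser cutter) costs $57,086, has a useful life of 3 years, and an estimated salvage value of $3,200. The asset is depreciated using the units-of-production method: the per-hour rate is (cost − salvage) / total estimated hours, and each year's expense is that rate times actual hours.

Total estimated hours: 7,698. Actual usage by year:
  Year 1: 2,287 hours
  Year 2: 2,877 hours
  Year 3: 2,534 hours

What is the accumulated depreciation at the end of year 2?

Depreciable base = $57,086 − $3,200 = $53,886.
Rate = $53,886 / 7,698 hours = $7 per hour.
Year 1: 2,287 × $7 = $16,009. Book value $41,077.
Year 2: 2,877 × $7 = $20,139. Book value $20,938.
Accumulated through year 2 = $57,086 − $20,938 = $36,148.

$36,148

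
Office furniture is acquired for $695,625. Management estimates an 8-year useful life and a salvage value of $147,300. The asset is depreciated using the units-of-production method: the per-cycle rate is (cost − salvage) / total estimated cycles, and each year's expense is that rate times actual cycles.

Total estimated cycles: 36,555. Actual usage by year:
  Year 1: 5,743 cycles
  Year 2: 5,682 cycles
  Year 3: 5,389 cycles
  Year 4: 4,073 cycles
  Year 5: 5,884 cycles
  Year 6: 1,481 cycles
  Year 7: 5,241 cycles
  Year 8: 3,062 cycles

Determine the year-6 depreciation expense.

$22,215

Depreciable base = $695,625 − $147,300 = $548,325.
Rate = $548,325 / 36,555 cycles = $15 per cycle.
Year 1: 5,743 × $15 = $86,145. Book value $609,480.
Year 2: 5,682 × $15 = $85,230. Book value $524,250.
Year 3: 5,389 × $15 = $80,835. Book value $443,415.
Year 4: 4,073 × $15 = $61,095. Book value $382,320.
Year 5: 5,884 × $15 = $88,260. Book value $294,060.
Year 6: 1,481 × $15 = $22,215. Book value $271,845.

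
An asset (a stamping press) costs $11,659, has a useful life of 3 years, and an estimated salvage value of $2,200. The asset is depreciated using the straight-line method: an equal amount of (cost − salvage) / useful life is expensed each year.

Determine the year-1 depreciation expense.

Depreciable base = $11,659 − $2,200 = $9,459.
Annual expense = $9,459 / 3 = $3,153.

$3,153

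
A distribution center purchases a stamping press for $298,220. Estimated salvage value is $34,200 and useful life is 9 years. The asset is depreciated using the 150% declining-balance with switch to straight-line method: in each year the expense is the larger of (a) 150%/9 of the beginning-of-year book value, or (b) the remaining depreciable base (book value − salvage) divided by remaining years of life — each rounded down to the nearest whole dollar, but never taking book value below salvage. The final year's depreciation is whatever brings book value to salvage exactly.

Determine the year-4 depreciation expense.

$28,763

Depreciable base = $298,220 − $34,200 = $264,020.
Year 1: DB = ⌊$298,220 × 150%/9⌋ = $49,703; SL = ⌊$264,020/9⌋ = $29,335 → take DB $49,703. Book value $248,517.
Year 2: DB = ⌊$248,517 × 150%/9⌋ = $41,419; SL = ⌊$214,317/8⌋ = $26,789 → take DB $41,419. Book value $207,098.
Year 3: DB = ⌊$207,098 × 150%/9⌋ = $34,516; SL = ⌊$172,898/7⌋ = $24,699 → take DB $34,516. Book value $172,582.
Year 4: DB = ⌊$172,582 × 150%/9⌋ = $28,763; SL = ⌊$138,382/6⌋ = $23,063 → take DB $28,763. Book value $143,819.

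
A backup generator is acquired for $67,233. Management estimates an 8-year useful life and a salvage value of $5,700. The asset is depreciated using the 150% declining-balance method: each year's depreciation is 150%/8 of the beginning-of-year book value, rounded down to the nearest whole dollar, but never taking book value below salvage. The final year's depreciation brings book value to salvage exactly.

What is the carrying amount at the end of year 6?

Depreciable base = $67,233 − $5,700 = $61,533.
Year 1: ⌊$67,233 × 150%/8⌋ = $12,606. Book value $54,627.
Year 2: ⌊$54,627 × 150%/8⌋ = $10,242. Book value $44,385.
Year 3: ⌊$44,385 × 150%/8⌋ = $8,322. Book value $36,063.
Year 4: ⌊$36,063 × 150%/8⌋ = $6,761. Book value $29,302.
Year 5: ⌊$29,302 × 150%/8⌋ = $5,494. Book value $23,808.
Year 6: ⌊$23,808 × 150%/8⌋ = $4,464. Book value $19,344.

$19,344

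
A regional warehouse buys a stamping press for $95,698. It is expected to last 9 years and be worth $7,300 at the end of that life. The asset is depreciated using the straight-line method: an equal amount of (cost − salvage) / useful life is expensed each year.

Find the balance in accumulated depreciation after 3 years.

Depreciable base = $95,698 − $7,300 = $88,398.
Annual expense = $88,398 / 9 = $9,822.
End of year 1: book value $85,876.
End of year 2: book value $76,054.
End of year 3: book value $66,232.
Accumulated through year 3 = $95,698 − $66,232 = $29,466.

$29,466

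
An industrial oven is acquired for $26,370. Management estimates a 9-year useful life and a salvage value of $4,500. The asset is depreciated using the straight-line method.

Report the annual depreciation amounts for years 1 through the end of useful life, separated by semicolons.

$2,430; $2,430; $2,430; $2,430; $2,430; $2,430; $2,430; $2,430; $2,430

Depreciable base = $26,370 − $4,500 = $21,870.
Annual expense = $21,870 / 9 = $2,430.
End of year 1: book value $23,940.
End of year 2: book value $21,510.
End of year 3: book value $19,080.
End of year 4: book value $16,650.
End of year 5: book value $14,220.
End of year 6: book value $11,790.
End of year 7: book value $9,360.
End of year 8: book value $6,930.
End of year 9: book value $4,500.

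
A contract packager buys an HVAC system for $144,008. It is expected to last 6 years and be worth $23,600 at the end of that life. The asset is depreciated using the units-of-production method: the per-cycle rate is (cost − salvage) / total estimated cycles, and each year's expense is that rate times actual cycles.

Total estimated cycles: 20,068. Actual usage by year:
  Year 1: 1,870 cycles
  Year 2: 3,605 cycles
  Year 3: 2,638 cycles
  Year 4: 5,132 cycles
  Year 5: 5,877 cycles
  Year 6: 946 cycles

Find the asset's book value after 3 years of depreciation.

$95,330

Depreciable base = $144,008 − $23,600 = $120,408.
Rate = $120,408 / 20,068 cycles = $6 per cycle.
Year 1: 1,870 × $6 = $11,220. Book value $132,788.
Year 2: 3,605 × $6 = $21,630. Book value $111,158.
Year 3: 2,638 × $6 = $15,828. Book value $95,330.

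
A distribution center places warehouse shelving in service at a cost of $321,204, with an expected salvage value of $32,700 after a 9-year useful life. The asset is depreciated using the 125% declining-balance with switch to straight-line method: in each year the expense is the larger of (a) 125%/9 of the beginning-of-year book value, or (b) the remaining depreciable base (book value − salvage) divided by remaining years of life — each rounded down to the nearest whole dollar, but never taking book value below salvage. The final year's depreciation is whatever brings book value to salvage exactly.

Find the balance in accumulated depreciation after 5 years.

Depreciable base = $321,204 − $32,700 = $288,504.
Year 1: DB = ⌊$321,204 × 125%/9⌋ = $44,611; SL = ⌊$288,504/9⌋ = $32,056 → take DB $44,611. Book value $276,593.
Year 2: DB = ⌊$276,593 × 125%/9⌋ = $38,415; SL = ⌊$243,893/8⌋ = $30,486 → take DB $38,415. Book value $238,178.
Year 3: DB = ⌊$238,178 × 125%/9⌋ = $33,080; SL = ⌊$205,478/7⌋ = $29,354 → take DB $33,080. Book value $205,098.
Year 4: DB = ⌊$205,098 × 125%/9⌋ = $28,485; SL = ⌊$172,398/6⌋ = $28,733 → take SL $28,733. Book value $176,365.
Year 5: DB = ⌊$176,365 × 125%/9⌋ = $24,495; SL = ⌊$143,665/5⌋ = $28,733 → take SL $28,733. Book value $147,632.
Accumulated through year 5 = $321,204 − $147,632 = $173,572.

$173,572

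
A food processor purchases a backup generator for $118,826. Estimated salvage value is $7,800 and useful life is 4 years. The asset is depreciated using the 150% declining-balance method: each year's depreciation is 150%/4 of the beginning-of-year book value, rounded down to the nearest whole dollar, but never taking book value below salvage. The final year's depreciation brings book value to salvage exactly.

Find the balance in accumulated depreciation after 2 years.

$72,409

Depreciable base = $118,826 − $7,800 = $111,026.
Year 1: ⌊$118,826 × 150%/4⌋ = $44,559. Book value $74,267.
Year 2: ⌊$74,267 × 150%/4⌋ = $27,850. Book value $46,417.
Accumulated through year 2 = $118,826 − $46,417 = $72,409.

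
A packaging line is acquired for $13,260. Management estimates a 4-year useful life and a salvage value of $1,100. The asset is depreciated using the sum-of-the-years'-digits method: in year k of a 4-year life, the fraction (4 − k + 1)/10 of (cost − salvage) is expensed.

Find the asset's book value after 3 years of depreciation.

Depreciable base = $13,260 − $1,100 = $12,160.
Sum of the years' digits = 4+3+2+1 = 10.
Year 1: $12,160 × 4/10 = $4,864. Book value $8,396.
Year 2: $12,160 × 3/10 = $3,648. Book value $4,748.
Year 3: $12,160 × 2/10 = $2,432. Book value $2,316.

$2,316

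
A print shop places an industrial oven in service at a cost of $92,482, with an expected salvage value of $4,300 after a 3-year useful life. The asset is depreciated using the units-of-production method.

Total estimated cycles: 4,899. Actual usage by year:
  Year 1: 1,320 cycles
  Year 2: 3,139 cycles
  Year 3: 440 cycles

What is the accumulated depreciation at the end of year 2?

Depreciable base = $92,482 − $4,300 = $88,182.
Rate = $88,182 / 4,899 cycles = $18 per cycle.
Year 1: 1,320 × $18 = $23,760. Book value $68,722.
Year 2: 3,139 × $18 = $56,502. Book value $12,220.
Accumulated through year 2 = $92,482 − $12,220 = $80,262.

$80,262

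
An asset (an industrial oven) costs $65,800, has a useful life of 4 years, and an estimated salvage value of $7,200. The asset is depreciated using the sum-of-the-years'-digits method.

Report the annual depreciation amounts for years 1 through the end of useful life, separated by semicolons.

$23,440; $17,580; $11,720; $5,860

Depreciable base = $65,800 − $7,200 = $58,600.
Sum of the years' digits = 4+3+2+1 = 10.
Year 1: $58,600 × 4/10 = $23,440. Book value $42,360.
Year 2: $58,600 × 3/10 = $17,580. Book value $24,780.
Year 3: $58,600 × 2/10 = $11,720. Book value $13,060.
Year 4: $58,600 × 1/10 = $5,860. Book value $7,200.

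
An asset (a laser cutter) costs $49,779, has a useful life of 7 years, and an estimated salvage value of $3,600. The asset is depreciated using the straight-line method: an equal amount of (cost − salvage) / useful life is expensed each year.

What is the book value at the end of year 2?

Depreciable base = $49,779 − $3,600 = $46,179.
Annual expense = $46,179 / 7 = $6,597.
End of year 1: book value $43,182.
End of year 2: book value $36,585.

$36,585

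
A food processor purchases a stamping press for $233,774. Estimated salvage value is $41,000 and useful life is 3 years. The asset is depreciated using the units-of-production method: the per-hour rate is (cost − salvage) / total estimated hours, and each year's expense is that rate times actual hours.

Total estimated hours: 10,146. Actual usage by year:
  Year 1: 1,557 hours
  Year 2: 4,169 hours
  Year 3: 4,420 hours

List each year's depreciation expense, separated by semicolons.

Depreciable base = $233,774 − $41,000 = $192,774.
Rate = $192,774 / 10,146 hours = $19 per hour.
Year 1: 1,557 × $19 = $29,583. Book value $204,191.
Year 2: 4,169 × $19 = $79,211. Book value $124,980.
Year 3: 4,420 × $19 = $83,980. Book value $41,000.

$29,583; $79,211; $83,980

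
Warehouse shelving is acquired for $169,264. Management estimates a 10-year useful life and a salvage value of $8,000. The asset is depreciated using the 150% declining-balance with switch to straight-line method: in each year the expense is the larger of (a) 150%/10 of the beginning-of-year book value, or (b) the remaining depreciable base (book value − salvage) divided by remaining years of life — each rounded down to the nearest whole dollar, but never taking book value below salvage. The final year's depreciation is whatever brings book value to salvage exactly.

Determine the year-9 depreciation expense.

$13,393

Depreciable base = $169,264 − $8,000 = $161,264.
Year 1: DB = ⌊$169,264 × 150%/10⌋ = $25,389; SL = ⌊$161,264/10⌋ = $16,126 → take DB $25,389. Book value $143,875.
Year 2: DB = ⌊$143,875 × 150%/10⌋ = $21,581; SL = ⌊$135,875/9⌋ = $15,097 → take DB $21,581. Book value $122,294.
Year 3: DB = ⌊$122,294 × 150%/10⌋ = $18,344; SL = ⌊$114,294/8⌋ = $14,286 → take DB $18,344. Book value $103,950.
Year 4: DB = ⌊$103,950 × 150%/10⌋ = $15,592; SL = ⌊$95,950/7⌋ = $13,707 → take DB $15,592. Book value $88,358.
Year 5: DB = ⌊$88,358 × 150%/10⌋ = $13,253; SL = ⌊$80,358/6⌋ = $13,393 → take SL $13,393. Book value $74,965.
Year 6: DB = ⌊$74,965 × 150%/10⌋ = $11,244; SL = ⌊$66,965/5⌋ = $13,393 → take SL $13,393. Book value $61,572.
Year 7: DB = ⌊$61,572 × 150%/10⌋ = $9,235; SL = ⌊$53,572/4⌋ = $13,393 → take SL $13,393. Book value $48,179.
Year 8: DB = ⌊$48,179 × 150%/10⌋ = $7,226; SL = ⌊$40,179/3⌋ = $13,393 → take SL $13,393. Book value $34,786.
Year 9: DB = ⌊$34,786 × 150%/10⌋ = $5,217; SL = ⌊$26,786/2⌋ = $13,393 → take SL $13,393. Book value $21,393.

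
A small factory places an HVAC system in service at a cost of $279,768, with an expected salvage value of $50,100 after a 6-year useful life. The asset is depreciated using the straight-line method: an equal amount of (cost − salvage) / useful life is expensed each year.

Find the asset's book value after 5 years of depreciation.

$88,378

Depreciable base = $279,768 − $50,100 = $229,668.
Annual expense = $229,668 / 6 = $38,278.
End of year 1: book value $241,490.
End of year 2: book value $203,212.
End of year 3: book value $164,934.
End of year 4: book value $126,656.
End of year 5: book value $88,378.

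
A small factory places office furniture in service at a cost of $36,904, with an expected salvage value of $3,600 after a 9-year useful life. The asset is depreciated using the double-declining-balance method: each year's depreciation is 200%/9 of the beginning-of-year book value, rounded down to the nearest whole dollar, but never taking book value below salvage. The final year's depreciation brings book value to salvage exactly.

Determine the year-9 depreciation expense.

$1,344

Depreciable base = $36,904 − $3,600 = $33,304.
Year 1: ⌊$36,904 × 200%/9⌋ = $8,200. Book value $28,704.
Year 2: ⌊$28,704 × 200%/9⌋ = $6,378. Book value $22,326.
Year 3: ⌊$22,326 × 200%/9⌋ = $4,961. Book value $17,365.
Year 4: ⌊$17,365 × 200%/9⌋ = $3,858. Book value $13,507.
Year 5: ⌊$13,507 × 200%/9⌋ = $3,001. Book value $10,506.
Year 6: ⌊$10,506 × 200%/9⌋ = $2,334. Book value $8,172.
Year 7: ⌊$8,172 × 200%/9⌋ = $1,816. Book value $6,356.
Year 8: ⌊$6,356 × 200%/9⌋ = $1,412. Book value $4,944.
Year 9 (final): $4,944 − $3,600 = $1,344. Book value $3,600.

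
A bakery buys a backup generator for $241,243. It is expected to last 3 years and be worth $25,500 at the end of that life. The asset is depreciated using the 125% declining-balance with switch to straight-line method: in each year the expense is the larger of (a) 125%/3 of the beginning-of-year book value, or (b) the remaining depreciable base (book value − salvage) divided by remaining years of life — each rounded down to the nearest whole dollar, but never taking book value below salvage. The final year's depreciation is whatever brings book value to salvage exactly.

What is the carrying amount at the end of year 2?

Depreciable base = $241,243 − $25,500 = $215,743.
Year 1: DB = ⌊$241,243 × 125%/3⌋ = $100,517; SL = ⌊$215,743/3⌋ = $71,914 → take DB $100,517. Book value $140,726.
Year 2: DB = ⌊$140,726 × 125%/3⌋ = $58,635; SL = ⌊$115,226/2⌋ = $57,613 → take DB $58,635. Book value $82,091.

$82,091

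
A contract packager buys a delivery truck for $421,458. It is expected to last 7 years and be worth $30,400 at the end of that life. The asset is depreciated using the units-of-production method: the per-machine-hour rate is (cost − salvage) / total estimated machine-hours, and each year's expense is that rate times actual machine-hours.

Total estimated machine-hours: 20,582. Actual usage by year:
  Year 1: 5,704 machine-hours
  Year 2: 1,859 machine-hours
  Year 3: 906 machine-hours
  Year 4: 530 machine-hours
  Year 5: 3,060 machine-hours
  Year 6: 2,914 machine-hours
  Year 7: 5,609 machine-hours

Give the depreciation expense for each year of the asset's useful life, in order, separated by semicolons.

Depreciable base = $421,458 − $30,400 = $391,058.
Rate = $391,058 / 20,582 machine-hours = $19 per machine-hour.
Year 1: 5,704 × $19 = $108,376. Book value $313,082.
Year 2: 1,859 × $19 = $35,321. Book value $277,761.
Year 3: 906 × $19 = $17,214. Book value $260,547.
Year 4: 530 × $19 = $10,070. Book value $250,477.
Year 5: 3,060 × $19 = $58,140. Book value $192,337.
Year 6: 2,914 × $19 = $55,366. Book value $136,971.
Year 7: 5,609 × $19 = $106,571. Book value $30,400.

$108,376; $35,321; $17,214; $10,070; $58,140; $55,366; $106,571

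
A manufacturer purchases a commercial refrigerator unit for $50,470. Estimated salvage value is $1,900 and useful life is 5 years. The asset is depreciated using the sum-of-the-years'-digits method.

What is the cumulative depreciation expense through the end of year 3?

$38,856

Depreciable base = $50,470 − $1,900 = $48,570.
Sum of the years' digits = 5+4+3+2+1 = 15.
Year 1: $48,570 × 5/15 = $16,190. Book value $34,280.
Year 2: $48,570 × 4/15 = $12,952. Book value $21,328.
Year 3: $48,570 × 3/15 = $9,714. Book value $11,614.
Accumulated through year 3 = $50,470 − $11,614 = $38,856.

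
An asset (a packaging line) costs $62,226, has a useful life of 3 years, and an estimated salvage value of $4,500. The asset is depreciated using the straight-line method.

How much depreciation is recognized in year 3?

Depreciable base = $62,226 − $4,500 = $57,726.
Annual expense = $57,726 / 3 = $19,242.

$19,242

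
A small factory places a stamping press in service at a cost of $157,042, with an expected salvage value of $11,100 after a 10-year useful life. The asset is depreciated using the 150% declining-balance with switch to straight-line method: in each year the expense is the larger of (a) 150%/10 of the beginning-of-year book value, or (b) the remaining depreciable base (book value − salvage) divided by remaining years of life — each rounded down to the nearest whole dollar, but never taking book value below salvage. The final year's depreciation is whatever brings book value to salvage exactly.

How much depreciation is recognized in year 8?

$11,717

Depreciable base = $157,042 − $11,100 = $145,942.
Year 1: DB = ⌊$157,042 × 150%/10⌋ = $23,556; SL = ⌊$145,942/10⌋ = $14,594 → take DB $23,556. Book value $133,486.
Year 2: DB = ⌊$133,486 × 150%/10⌋ = $20,022; SL = ⌊$122,386/9⌋ = $13,598 → take DB $20,022. Book value $113,464.
Year 3: DB = ⌊$113,464 × 150%/10⌋ = $17,019; SL = ⌊$102,364/8⌋ = $12,795 → take DB $17,019. Book value $96,445.
Year 4: DB = ⌊$96,445 × 150%/10⌋ = $14,466; SL = ⌊$85,345/7⌋ = $12,192 → take DB $14,466. Book value $81,979.
Year 5: DB = ⌊$81,979 × 150%/10⌋ = $12,296; SL = ⌊$70,879/6⌋ = $11,813 → take DB $12,296. Book value $69,683.
Year 6: DB = ⌊$69,683 × 150%/10⌋ = $10,452; SL = ⌊$58,583/5⌋ = $11,716 → take SL $11,716. Book value $57,967.
Year 7: DB = ⌊$57,967 × 150%/10⌋ = $8,695; SL = ⌊$46,867/4⌋ = $11,716 → take SL $11,716. Book value $46,251.
Year 8: DB = ⌊$46,251 × 150%/10⌋ = $6,937; SL = ⌊$35,151/3⌋ = $11,717 → take SL $11,717. Book value $34,534.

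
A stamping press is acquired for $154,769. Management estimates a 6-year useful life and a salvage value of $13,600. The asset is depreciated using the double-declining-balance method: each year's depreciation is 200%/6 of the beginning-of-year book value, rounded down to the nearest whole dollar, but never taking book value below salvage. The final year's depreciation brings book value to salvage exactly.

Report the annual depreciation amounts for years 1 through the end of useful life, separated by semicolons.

$51,589; $34,393; $22,929; $15,286; $10,190; $6,782

Depreciable base = $154,769 − $13,600 = $141,169.
Year 1: ⌊$154,769 × 200%/6⌋ = $51,589. Book value $103,180.
Year 2: ⌊$103,180 × 200%/6⌋ = $34,393. Book value $68,787.
Year 3: ⌊$68,787 × 200%/6⌋ = $22,929. Book value $45,858.
Year 4: ⌊$45,858 × 200%/6⌋ = $15,286. Book value $30,572.
Year 5: ⌊$30,572 × 200%/6⌋ = $10,190. Book value $20,382.
Year 6 (final): $20,382 − $13,600 = $6,782. Book value $13,600.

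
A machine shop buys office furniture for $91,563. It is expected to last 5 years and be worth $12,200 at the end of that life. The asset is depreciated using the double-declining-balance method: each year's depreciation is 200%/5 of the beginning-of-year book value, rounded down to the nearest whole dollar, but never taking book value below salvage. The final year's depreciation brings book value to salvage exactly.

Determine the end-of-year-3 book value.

Depreciable base = $91,563 − $12,200 = $79,363.
Year 1: ⌊$91,563 × 200%/5⌋ = $36,625. Book value $54,938.
Year 2: ⌊$54,938 × 200%/5⌋ = $21,975. Book value $32,963.
Year 3: ⌊$32,963 × 200%/5⌋ = $13,185. Book value $19,778.

$19,778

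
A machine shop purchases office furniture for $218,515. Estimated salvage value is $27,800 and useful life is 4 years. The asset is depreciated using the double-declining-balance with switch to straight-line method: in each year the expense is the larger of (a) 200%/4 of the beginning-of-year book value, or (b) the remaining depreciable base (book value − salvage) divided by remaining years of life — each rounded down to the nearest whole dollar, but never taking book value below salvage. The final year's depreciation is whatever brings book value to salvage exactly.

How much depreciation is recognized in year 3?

Depreciable base = $218,515 − $27,800 = $190,715.
Year 1: DB = ⌊$218,515 × 200%/4⌋ = $109,257; SL = ⌊$190,715/4⌋ = $47,678 → take DB $109,257. Book value $109,258.
Year 2: DB = ⌊$109,258 × 200%/4⌋ = $54,629; SL = ⌊$81,458/3⌋ = $27,152 → take DB $54,629. Book value $54,629.
Year 3: DB = ⌊$54,629 × 200%/4⌋ = $27,314; SL = ⌊$26,829/2⌋ = $13,414 → take DB $27,314, capped at $26,829. Book value $27,800.

$26,829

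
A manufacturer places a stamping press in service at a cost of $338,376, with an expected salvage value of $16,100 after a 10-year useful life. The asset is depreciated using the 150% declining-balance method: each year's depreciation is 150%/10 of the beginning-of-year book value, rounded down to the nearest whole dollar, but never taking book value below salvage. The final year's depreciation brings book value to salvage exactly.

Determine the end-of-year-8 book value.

$92,206

Depreciable base = $338,376 − $16,100 = $322,276.
Year 1: ⌊$338,376 × 150%/10⌋ = $50,756. Book value $287,620.
Year 2: ⌊$287,620 × 150%/10⌋ = $43,143. Book value $244,477.
Year 3: ⌊$244,477 × 150%/10⌋ = $36,671. Book value $207,806.
Year 4: ⌊$207,806 × 150%/10⌋ = $31,170. Book value $176,636.
Year 5: ⌊$176,636 × 150%/10⌋ = $26,495. Book value $150,141.
Year 6: ⌊$150,141 × 150%/10⌋ = $22,521. Book value $127,620.
Year 7: ⌊$127,620 × 150%/10⌋ = $19,143. Book value $108,477.
Year 8: ⌊$108,477 × 150%/10⌋ = $16,271. Book value $92,206.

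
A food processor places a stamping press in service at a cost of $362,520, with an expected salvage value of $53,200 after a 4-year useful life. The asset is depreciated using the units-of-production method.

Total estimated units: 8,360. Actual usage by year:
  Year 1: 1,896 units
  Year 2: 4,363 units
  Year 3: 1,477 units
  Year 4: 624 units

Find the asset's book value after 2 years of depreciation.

Depreciable base = $362,520 − $53,200 = $309,320.
Rate = $309,320 / 8,360 units = $37 per unit.
Year 1: 1,896 × $37 = $70,152. Book value $292,368.
Year 2: 4,363 × $37 = $161,431. Book value $130,937.

$130,937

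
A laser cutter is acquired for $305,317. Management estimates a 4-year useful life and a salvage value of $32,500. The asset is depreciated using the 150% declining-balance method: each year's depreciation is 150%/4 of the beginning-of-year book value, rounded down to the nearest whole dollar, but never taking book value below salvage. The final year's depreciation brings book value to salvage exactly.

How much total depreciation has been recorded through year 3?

Depreciable base = $305,317 − $32,500 = $272,817.
Year 1: ⌊$305,317 × 150%/4⌋ = $114,493. Book value $190,824.
Year 2: ⌊$190,824 × 150%/4⌋ = $71,559. Book value $119,265.
Year 3: ⌊$119,265 × 150%/4⌋ = $44,724. Book value $74,541.
Accumulated through year 3 = $305,317 − $74,541 = $230,776.

$230,776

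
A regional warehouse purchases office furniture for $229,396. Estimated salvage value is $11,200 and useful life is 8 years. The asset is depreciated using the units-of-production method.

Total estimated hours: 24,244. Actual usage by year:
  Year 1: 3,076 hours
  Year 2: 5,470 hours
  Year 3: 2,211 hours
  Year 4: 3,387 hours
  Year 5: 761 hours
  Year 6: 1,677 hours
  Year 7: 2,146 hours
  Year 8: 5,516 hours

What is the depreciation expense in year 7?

Depreciable base = $229,396 − $11,200 = $218,196.
Rate = $218,196 / 24,244 hours = $9 per hour.
Year 1: 3,076 × $9 = $27,684. Book value $201,712.
Year 2: 5,470 × $9 = $49,230. Book value $152,482.
Year 3: 2,211 × $9 = $19,899. Book value $132,583.
Year 4: 3,387 × $9 = $30,483. Book value $102,100.
Year 5: 761 × $9 = $6,849. Book value $95,251.
Year 6: 1,677 × $9 = $15,093. Book value $80,158.
Year 7: 2,146 × $9 = $19,314. Book value $60,844.

$19,314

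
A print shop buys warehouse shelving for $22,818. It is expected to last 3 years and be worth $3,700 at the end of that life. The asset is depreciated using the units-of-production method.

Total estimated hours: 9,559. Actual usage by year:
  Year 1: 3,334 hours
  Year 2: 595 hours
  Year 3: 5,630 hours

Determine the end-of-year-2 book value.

Depreciable base = $22,818 − $3,700 = $19,118.
Rate = $19,118 / 9,559 hours = $2 per hour.
Year 1: 3,334 × $2 = $6,668. Book value $16,150.
Year 2: 595 × $2 = $1,190. Book value $14,960.

$14,960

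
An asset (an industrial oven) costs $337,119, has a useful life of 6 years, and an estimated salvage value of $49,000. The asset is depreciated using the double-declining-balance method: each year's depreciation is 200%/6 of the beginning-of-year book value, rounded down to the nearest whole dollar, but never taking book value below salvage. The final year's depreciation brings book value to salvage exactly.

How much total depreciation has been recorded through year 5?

$288,119

Depreciable base = $337,119 − $49,000 = $288,119.
Year 1: ⌊$337,119 × 200%/6⌋ = $112,373. Book value $224,746.
Year 2: ⌊$224,746 × 200%/6⌋ = $74,915. Book value $149,831.
Year 3: ⌊$149,831 × 200%/6⌋ = $49,943. Book value $99,888.
Year 4: ⌊$99,888 × 200%/6⌋ = $33,296. Book value $66,592.
Year 5: ⌊$66,592 × 200%/6⌋ = $22,197, capped at $17,592. Book value $49,000.
Accumulated through year 5 = $337,119 − $49,000 = $288,119.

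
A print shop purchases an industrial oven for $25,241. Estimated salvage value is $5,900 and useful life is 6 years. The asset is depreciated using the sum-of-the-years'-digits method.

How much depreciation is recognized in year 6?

$921

Depreciable base = $25,241 − $5,900 = $19,341.
Sum of the years' digits = 6+5+4+3+2+1 = 21.
Year 1: $19,341 × 6/21 = $5,526. Book value $19,715.
Year 2: $19,341 × 5/21 = $4,605. Book value $15,110.
Year 3: $19,341 × 4/21 = $3,684. Book value $11,426.
Year 4: $19,341 × 3/21 = $2,763. Book value $8,663.
Year 5: $19,341 × 2/21 = $1,842. Book value $6,821.
Year 6: $19,341 × 1/21 = $921. Book value $5,900.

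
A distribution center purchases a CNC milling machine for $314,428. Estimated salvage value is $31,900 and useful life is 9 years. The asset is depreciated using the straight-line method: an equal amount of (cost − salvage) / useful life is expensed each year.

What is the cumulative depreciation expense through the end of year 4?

$125,568

Depreciable base = $314,428 − $31,900 = $282,528.
Annual expense = $282,528 / 9 = $31,392.
End of year 1: book value $283,036.
End of year 2: book value $251,644.
End of year 3: book value $220,252.
End of year 4: book value $188,860.
Accumulated through year 4 = $314,428 − $188,860 = $125,568.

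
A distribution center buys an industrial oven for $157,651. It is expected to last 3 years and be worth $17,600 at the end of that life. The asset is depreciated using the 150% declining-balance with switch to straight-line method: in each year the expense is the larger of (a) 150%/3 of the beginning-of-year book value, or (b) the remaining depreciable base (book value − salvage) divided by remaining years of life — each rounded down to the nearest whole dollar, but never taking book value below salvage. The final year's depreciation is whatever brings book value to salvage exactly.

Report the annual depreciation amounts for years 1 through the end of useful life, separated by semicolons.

$78,825; $39,413; $21,813

Depreciable base = $157,651 − $17,600 = $140,051.
Year 1: DB = ⌊$157,651 × 150%/3⌋ = $78,825; SL = ⌊$140,051/3⌋ = $46,683 → take DB $78,825. Book value $78,826.
Year 2: DB = ⌊$78,826 × 150%/3⌋ = $39,413; SL = ⌊$61,226/2⌋ = $30,613 → take DB $39,413. Book value $39,413.
Year 3 (final): $39,413 − $17,600 = $21,813. Book value $17,600.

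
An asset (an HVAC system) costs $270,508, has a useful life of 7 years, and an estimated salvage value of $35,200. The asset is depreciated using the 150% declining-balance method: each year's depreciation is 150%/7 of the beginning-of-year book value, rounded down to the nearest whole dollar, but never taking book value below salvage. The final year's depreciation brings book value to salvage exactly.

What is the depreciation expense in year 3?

Depreciable base = $270,508 − $35,200 = $235,308.
Year 1: ⌊$270,508 × 150%/7⌋ = $57,966. Book value $212,542.
Year 2: ⌊$212,542 × 150%/7⌋ = $45,544. Book value $166,998.
Year 3: ⌊$166,998 × 150%/7⌋ = $35,785. Book value $131,213.

$35,785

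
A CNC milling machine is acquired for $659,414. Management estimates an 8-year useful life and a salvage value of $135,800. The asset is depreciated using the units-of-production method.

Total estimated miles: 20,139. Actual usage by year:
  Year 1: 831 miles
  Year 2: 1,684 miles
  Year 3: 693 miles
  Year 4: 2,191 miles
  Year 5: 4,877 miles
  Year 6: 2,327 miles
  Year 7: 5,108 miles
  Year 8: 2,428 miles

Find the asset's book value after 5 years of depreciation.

$392,238

Depreciable base = $659,414 − $135,800 = $523,614.
Rate = $523,614 / 20,139 miles = $26 per mile.
Year 1: 831 × $26 = $21,606. Book value $637,808.
Year 2: 1,684 × $26 = $43,784. Book value $594,024.
Year 3: 693 × $26 = $18,018. Book value $576,006.
Year 4: 2,191 × $26 = $56,966. Book value $519,040.
Year 5: 4,877 × $26 = $126,802. Book value $392,238.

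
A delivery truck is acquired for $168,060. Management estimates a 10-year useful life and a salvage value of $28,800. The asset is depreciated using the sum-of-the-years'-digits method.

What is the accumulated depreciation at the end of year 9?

Depreciable base = $168,060 − $28,800 = $139,260.
Sum of the years' digits = 10+9+8+7+6+5+4+3+2+1 = 55.
Year 1: $139,260 × 10/55 = $25,320. Book value $142,740.
Year 2: $139,260 × 9/55 = $22,788. Book value $119,952.
Year 3: $139,260 × 8/55 = $20,256. Book value $99,696.
Year 4: $139,260 × 7/55 = $17,724. Book value $81,972.
Year 5: $139,260 × 6/55 = $15,192. Book value $66,780.
Year 6: $139,260 × 5/55 = $12,660. Book value $54,120.
Year 7: $139,260 × 4/55 = $10,128. Book value $43,992.
Year 8: $139,260 × 3/55 = $7,596. Book value $36,396.
Year 9: $139,260 × 2/55 = $5,064. Book value $31,332.
Accumulated through year 9 = $168,060 − $31,332 = $136,728.

$136,728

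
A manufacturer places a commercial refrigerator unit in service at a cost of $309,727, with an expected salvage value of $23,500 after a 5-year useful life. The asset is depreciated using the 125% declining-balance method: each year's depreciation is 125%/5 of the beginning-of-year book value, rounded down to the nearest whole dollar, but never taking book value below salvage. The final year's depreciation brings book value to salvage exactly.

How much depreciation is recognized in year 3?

Depreciable base = $309,727 − $23,500 = $286,227.
Year 1: ⌊$309,727 × 125%/5⌋ = $77,431. Book value $232,296.
Year 2: ⌊$232,296 × 125%/5⌋ = $58,074. Book value $174,222.
Year 3: ⌊$174,222 × 125%/5⌋ = $43,555. Book value $130,667.

$43,555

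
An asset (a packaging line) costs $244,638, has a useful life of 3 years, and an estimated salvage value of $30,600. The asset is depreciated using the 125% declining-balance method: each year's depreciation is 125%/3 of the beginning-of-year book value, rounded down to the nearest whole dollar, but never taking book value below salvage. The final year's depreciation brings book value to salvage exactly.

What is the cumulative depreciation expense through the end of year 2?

Depreciable base = $244,638 − $30,600 = $214,038.
Year 1: ⌊$244,638 × 125%/3⌋ = $101,932. Book value $142,706.
Year 2: ⌊$142,706 × 125%/3⌋ = $59,460. Book value $83,246.
Accumulated through year 2 = $244,638 − $83,246 = $161,392.

$161,392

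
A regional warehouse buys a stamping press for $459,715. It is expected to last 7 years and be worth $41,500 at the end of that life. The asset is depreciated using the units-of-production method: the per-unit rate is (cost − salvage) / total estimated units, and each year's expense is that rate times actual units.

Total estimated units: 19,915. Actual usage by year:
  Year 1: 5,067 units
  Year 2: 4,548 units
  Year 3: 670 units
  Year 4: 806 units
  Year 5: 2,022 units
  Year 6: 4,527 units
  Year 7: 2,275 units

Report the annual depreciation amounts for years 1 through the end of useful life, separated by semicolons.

$106,407; $95,508; $14,070; $16,926; $42,462; $95,067; $47,775

Depreciable base = $459,715 − $41,500 = $418,215.
Rate = $418,215 / 19,915 units = $21 per unit.
Year 1: 5,067 × $21 = $106,407. Book value $353,308.
Year 2: 4,548 × $21 = $95,508. Book value $257,800.
Year 3: 670 × $21 = $14,070. Book value $243,730.
Year 4: 806 × $21 = $16,926. Book value $226,804.
Year 5: 2,022 × $21 = $42,462. Book value $184,342.
Year 6: 4,527 × $21 = $95,067. Book value $89,275.
Year 7: 2,275 × $21 = $47,775. Book value $41,500.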